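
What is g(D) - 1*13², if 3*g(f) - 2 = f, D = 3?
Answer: -502/3 ≈ -167.33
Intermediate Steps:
g(f) = ⅔ + f/3
g(D) - 1*13² = (⅔ + (⅓)*3) - 1*13² = (⅔ + 1) - 1*169 = 5/3 - 169 = -502/3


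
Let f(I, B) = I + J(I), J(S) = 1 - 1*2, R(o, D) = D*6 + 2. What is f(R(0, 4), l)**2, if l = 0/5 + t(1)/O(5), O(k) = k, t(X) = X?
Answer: 625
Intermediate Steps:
R(o, D) = 2 + 6*D (R(o, D) = 6*D + 2 = 2 + 6*D)
J(S) = -1 (J(S) = 1 - 2 = -1)
l = 1/5 (l = 0/5 + 1/5 = 0*(1/5) + 1*(1/5) = 0 + 1/5 = 1/5 ≈ 0.20000)
f(I, B) = -1 + I (f(I, B) = I - 1 = -1 + I)
f(R(0, 4), l)**2 = (-1 + (2 + 6*4))**2 = (-1 + (2 + 24))**2 = (-1 + 26)**2 = 25**2 = 625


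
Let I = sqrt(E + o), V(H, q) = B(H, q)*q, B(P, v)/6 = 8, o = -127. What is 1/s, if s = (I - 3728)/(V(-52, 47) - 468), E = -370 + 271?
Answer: -3332832/6949105 - 894*I*sqrt(226)/6949105 ≈ -0.47961 - 0.001934*I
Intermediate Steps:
B(P, v) = 48 (B(P, v) = 6*8 = 48)
E = -99
V(H, q) = 48*q
I = I*sqrt(226) (I = sqrt(-99 - 127) = sqrt(-226) = I*sqrt(226) ≈ 15.033*I)
s = -932/447 + I*sqrt(226)/1788 (s = (I*sqrt(226) - 3728)/(48*47 - 468) = (-3728 + I*sqrt(226))/(2256 - 468) = (-3728 + I*sqrt(226))/1788 = (-3728 + I*sqrt(226))*(1/1788) = -932/447 + I*sqrt(226)/1788 ≈ -2.085 + 0.0084079*I)
1/s = 1/(-932/447 + I*sqrt(226)/1788)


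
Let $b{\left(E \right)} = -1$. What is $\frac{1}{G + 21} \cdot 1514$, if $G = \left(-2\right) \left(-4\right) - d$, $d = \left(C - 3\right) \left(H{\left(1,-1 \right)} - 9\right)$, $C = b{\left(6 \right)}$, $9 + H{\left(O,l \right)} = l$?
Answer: $- \frac{1514}{47} \approx -32.213$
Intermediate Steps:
$H{\left(O,l \right)} = -9 + l$
$C = -1$
$d = 76$ ($d = \left(-1 - 3\right) \left(\left(-9 - 1\right) - 9\right) = - 4 \left(-10 - 9\right) = \left(-4\right) \left(-19\right) = 76$)
$G = -68$ ($G = \left(-2\right) \left(-4\right) - 76 = 8 - 76 = -68$)
$\frac{1}{G + 21} \cdot 1514 = \frac{1}{-68 + 21} \cdot 1514 = \frac{1}{-47} \cdot 1514 = \left(- \frac{1}{47}\right) 1514 = - \frac{1514}{47}$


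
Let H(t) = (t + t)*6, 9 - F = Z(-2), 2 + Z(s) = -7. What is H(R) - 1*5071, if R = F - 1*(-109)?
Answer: -3547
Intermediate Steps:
Z(s) = -9 (Z(s) = -2 - 7 = -9)
F = 18 (F = 9 - 1*(-9) = 9 + 9 = 18)
R = 127 (R = 18 - 1*(-109) = 18 + 109 = 127)
H(t) = 12*t (H(t) = (2*t)*6 = 12*t)
H(R) - 1*5071 = 12*127 - 1*5071 = 1524 - 5071 = -3547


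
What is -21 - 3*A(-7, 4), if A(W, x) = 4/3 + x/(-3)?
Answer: -21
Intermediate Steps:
A(W, x) = 4/3 - x/3 (A(W, x) = 4*(⅓) + x*(-⅓) = 4/3 - x/3)
-21 - 3*A(-7, 4) = -21 - 3*(4/3 - ⅓*4) = -21 - 3*(4/3 - 4/3) = -21 - 3*0 = -21 + 0 = -21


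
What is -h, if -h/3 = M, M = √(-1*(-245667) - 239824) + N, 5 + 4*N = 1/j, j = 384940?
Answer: -5774097/1539760 + 3*√5843 ≈ 225.57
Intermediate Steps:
N = -1924699/1539760 (N = -5/4 + (¼)/384940 = -5/4 + (¼)*(1/384940) = -5/4 + 1/1539760 = -1924699/1539760 ≈ -1.2500)
M = -1924699/1539760 + √5843 (M = √(-1*(-245667) - 239824) - 1924699/1539760 = √(245667 - 239824) - 1924699/1539760 = √5843 - 1924699/1539760 = -1924699/1539760 + √5843 ≈ 75.190)
h = 5774097/1539760 - 3*√5843 (h = -3*(-1924699/1539760 + √5843) = 5774097/1539760 - 3*√5843 ≈ -225.57)
-h = -(5774097/1539760 - 3*√5843) = -5774097/1539760 + 3*√5843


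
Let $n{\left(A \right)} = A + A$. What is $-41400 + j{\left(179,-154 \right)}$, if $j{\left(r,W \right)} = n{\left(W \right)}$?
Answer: $-41708$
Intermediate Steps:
$n{\left(A \right)} = 2 A$
$j{\left(r,W \right)} = 2 W$
$-41400 + j{\left(179,-154 \right)} = -41400 + 2 \left(-154\right) = -41400 - 308 = -41708$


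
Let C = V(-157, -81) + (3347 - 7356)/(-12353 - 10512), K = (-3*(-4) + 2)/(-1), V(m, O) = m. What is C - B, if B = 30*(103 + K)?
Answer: -64635346/22865 ≈ -2826.8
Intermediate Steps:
K = -14 (K = (12 + 2)*(-1) = 14*(-1) = -14)
C = -3585796/22865 (C = -157 + (3347 - 7356)/(-12353 - 10512) = -157 - 4009/(-22865) = -157 - 4009*(-1/22865) = -157 + 4009/22865 = -3585796/22865 ≈ -156.82)
B = 2670 (B = 30*(103 - 14) = 30*89 = 2670)
C - B = -3585796/22865 - 1*2670 = -3585796/22865 - 2670 = -64635346/22865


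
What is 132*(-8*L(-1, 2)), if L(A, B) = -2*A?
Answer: -2112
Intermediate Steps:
132*(-8*L(-1, 2)) = 132*(-(-16)*(-1)) = 132*(-8*2) = 132*(-16) = -2112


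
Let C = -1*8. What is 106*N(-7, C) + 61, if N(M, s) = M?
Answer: -681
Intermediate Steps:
C = -8
106*N(-7, C) + 61 = 106*(-7) + 61 = -742 + 61 = -681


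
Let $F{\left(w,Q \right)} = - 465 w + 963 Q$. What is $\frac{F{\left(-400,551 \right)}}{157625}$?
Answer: $\frac{716613}{157625} \approx 4.5463$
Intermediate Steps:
$\frac{F{\left(-400,551 \right)}}{157625} = \frac{\left(-465\right) \left(-400\right) + 963 \cdot 551}{157625} = \left(186000 + 530613\right) \frac{1}{157625} = 716613 \cdot \frac{1}{157625} = \frac{716613}{157625}$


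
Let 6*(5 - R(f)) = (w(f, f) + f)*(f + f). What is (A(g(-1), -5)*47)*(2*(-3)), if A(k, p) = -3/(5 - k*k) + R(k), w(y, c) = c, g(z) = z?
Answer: -2021/2 ≈ -1010.5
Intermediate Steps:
R(f) = 5 - 2*f**2/3 (R(f) = 5 - (f + f)*(f + f)/6 = 5 - 2*f*2*f/6 = 5 - 2*f**2/3)
A(k, p) = 5 - 3/(5 - k**2) - 2*k**2/3 (A(k, p) = -3/(5 - k*k) + (5 - 2*k**2/3) = -3/(5 - k**2) + (5 - 2*k**2/3) = 5 - 3/(5 - k**2) - 2*k**2/3)
(A(g(-1), -5)*47)*(2*(-3)) = (((-66 - 2*(-1)**4 + 25*(-1)**2)/(3*(-5 + (-1)**2)))*47)*(2*(-3)) = (((-66 - 2*1 + 25*1)/(3*(-5 + 1)))*47)*(-6) = (((1/3)*(-66 - 2 + 25)/(-4))*47)*(-6) = (((1/3)*(-1/4)*(-43))*47)*(-6) = ((43/12)*47)*(-6) = (2021/12)*(-6) = -2021/2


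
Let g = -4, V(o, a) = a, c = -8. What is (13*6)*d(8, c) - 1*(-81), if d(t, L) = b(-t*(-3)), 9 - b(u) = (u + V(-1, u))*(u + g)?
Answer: -74097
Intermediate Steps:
b(u) = 9 - 2*u*(-4 + u) (b(u) = 9 - (u + u)*(u - 4) = 9 - 2*u*(-4 + u))
d(t, L) = 9 - 18*t² + 24*t (d(t, L) = 9 - 2*9*t² + 8*(-t*(-3)) = 9 - 2*9*t² + 8*(3*t) = 9 - 18*t² + 24*t)
(13*6)*d(8, c) - 1*(-81) = (13*6)*(9 - 18*8² + 24*8) - 1*(-81) = 78*(9 - 18*64 + 192) + 81 = 78*(9 - 1152 + 192) + 81 = 78*(-951) + 81 = -74178 + 81 = -74097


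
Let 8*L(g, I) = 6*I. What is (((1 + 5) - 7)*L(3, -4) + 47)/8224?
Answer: 25/4112 ≈ 0.0060798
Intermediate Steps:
L(g, I) = 3*I/4 (L(g, I) = (6*I)/8 = 3*I/4)
(((1 + 5) - 7)*L(3, -4) + 47)/8224 = (((1 + 5) - 7)*((3/4)*(-4)) + 47)/8224 = ((6 - 7)*(-3) + 47)*(1/8224) = (-1*(-3) + 47)*(1/8224) = (3 + 47)*(1/8224) = 50*(1/8224) = 25/4112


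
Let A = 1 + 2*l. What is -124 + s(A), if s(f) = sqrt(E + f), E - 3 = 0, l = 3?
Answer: -124 + sqrt(10) ≈ -120.84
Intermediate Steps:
E = 3 (E = 3 + 0 = 3)
A = 7 (A = 1 + 2*3 = 1 + 6 = 7)
s(f) = sqrt(3 + f)
-124 + s(A) = -124 + sqrt(3 + 7) = -124 + sqrt(10)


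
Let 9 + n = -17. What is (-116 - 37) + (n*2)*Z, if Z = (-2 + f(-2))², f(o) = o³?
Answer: -5353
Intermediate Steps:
n = -26 (n = -9 - 17 = -26)
Z = 100 (Z = (-2 + (-2)³)² = (-2 - 8)² = (-10)² = 100)
(-116 - 37) + (n*2)*Z = (-116 - 37) - 26*2*100 = -153 - 52*100 = -153 - 5200 = -5353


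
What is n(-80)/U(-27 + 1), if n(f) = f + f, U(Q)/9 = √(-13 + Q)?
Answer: 160*I*√39/351 ≈ 2.8467*I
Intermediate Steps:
U(Q) = 9*√(-13 + Q)
n(f) = 2*f
n(-80)/U(-27 + 1) = (2*(-80))/((9*√(-13 + (-27 + 1)))) = -160*1/(9*√(-13 - 26)) = -160*(-I*√39/351) = -(-160)*I*√39/351 = 160*I*√39/351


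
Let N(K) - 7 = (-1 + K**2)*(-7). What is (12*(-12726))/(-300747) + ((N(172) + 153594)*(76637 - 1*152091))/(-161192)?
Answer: -50565571422814/2019917101 ≈ -25034.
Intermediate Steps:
N(K) = 14 - 7*K**2 (N(K) = 7 + (-1 + K**2)*(-7) = 7 + (7 - 7*K**2) = 14 - 7*K**2)
(12*(-12726))/(-300747) + ((N(172) + 153594)*(76637 - 1*152091))/(-161192) = (12*(-12726))/(-300747) + (((14 - 7*172**2) + 153594)*(76637 - 1*152091))/(-161192) = -152712*(-1/300747) + (((14 - 7*29584) + 153594)*(76637 - 152091))*(-1/161192) = 50904/100249 + (((14 - 207088) + 153594)*(-75454))*(-1/161192) = 50904/100249 + ((-207074 + 153594)*(-75454))*(-1/161192) = 50904/100249 - 53480*(-75454)*(-1/161192) = 50904/100249 + 4035279920*(-1/161192) = 50904/100249 - 504409990/20149 = -50565571422814/2019917101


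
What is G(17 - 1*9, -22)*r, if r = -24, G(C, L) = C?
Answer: -192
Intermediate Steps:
G(17 - 1*9, -22)*r = (17 - 1*9)*(-24) = (17 - 9)*(-24) = 8*(-24) = -192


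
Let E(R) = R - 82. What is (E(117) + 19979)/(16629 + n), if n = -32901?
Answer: -10007/8136 ≈ -1.2300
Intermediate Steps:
E(R) = -82 + R
(E(117) + 19979)/(16629 + n) = ((-82 + 117) + 19979)/(16629 - 32901) = (35 + 19979)/(-16272) = 20014*(-1/16272) = -10007/8136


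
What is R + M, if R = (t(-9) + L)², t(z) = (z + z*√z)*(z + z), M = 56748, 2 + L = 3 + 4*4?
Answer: -147407 + 173988*I ≈ -1.4741e+5 + 1.7399e+5*I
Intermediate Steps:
L = 17 (L = -2 + (3 + 4*4) = -2 + (3 + 16) = -2 + 19 = 17)
t(z) = 2*z*(z + z^(3/2)) (t(z) = (z + z^(3/2))*(2*z) = 2*z*(z + z^(3/2)))
R = (179 + 486*I)² (R = ((2*(-9)² + 2*(-9)^(5/2)) + 17)² = ((2*81 + 2*(243*I)) + 17)² = ((162 + 486*I) + 17)² = (179 + 486*I)² ≈ -2.0416e+5 + 1.7399e+5*I)
R + M = (-204155 + 173988*I) + 56748 = -147407 + 173988*I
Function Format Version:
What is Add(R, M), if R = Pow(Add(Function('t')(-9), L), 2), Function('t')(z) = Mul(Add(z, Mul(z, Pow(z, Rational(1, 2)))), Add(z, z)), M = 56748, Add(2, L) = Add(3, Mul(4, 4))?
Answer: Add(-147407, Mul(173988, I)) ≈ Add(-1.4741e+5, Mul(1.7399e+5, I))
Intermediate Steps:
L = 17 (L = Add(-2, Add(3, Mul(4, 4))) = Add(-2, Add(3, 16)) = Add(-2, 19) = 17)
Function('t')(z) = Mul(2, z, Add(z, Pow(z, Rational(3, 2)))) (Function('t')(z) = Mul(Add(z, Pow(z, Rational(3, 2))), Mul(2, z)) = Mul(2, z, Add(z, Pow(z, Rational(3, 2)))))
R = Pow(Add(179, Mul(486, I)), 2) (R = Pow(Add(Add(Mul(2, Pow(-9, 2)), Mul(2, Pow(-9, Rational(5, 2)))), 17), 2) = Pow(Add(Add(Mul(2, 81), Mul(2, Mul(243, I))), 17), 2) = Pow(Add(Add(162, Mul(486, I)), 17), 2) = Pow(Add(179, Mul(486, I)), 2) ≈ Add(-2.0416e+5, Mul(1.7399e+5, I)))
Add(R, M) = Add(Add(-204155, Mul(173988, I)), 56748) = Add(-147407, Mul(173988, I))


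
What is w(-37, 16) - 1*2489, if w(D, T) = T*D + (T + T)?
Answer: -3049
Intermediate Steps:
w(D, T) = 2*T + D*T (w(D, T) = D*T + 2*T = 2*T + D*T)
w(-37, 16) - 1*2489 = 16*(2 - 37) - 1*2489 = 16*(-35) - 2489 = -560 - 2489 = -3049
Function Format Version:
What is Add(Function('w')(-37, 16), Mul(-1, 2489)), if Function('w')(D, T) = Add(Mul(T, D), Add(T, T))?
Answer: -3049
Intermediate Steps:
Function('w')(D, T) = Add(Mul(2, T), Mul(D, T)) (Function('w')(D, T) = Add(Mul(D, T), Mul(2, T)) = Add(Mul(2, T), Mul(D, T)))
Add(Function('w')(-37, 16), Mul(-1, 2489)) = Add(Mul(16, Add(2, -37)), Mul(-1, 2489)) = Add(Mul(16, -35), -2489) = Add(-560, -2489) = -3049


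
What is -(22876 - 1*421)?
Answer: -22455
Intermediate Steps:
-(22876 - 1*421) = -(22876 - 421) = -1*22455 = -22455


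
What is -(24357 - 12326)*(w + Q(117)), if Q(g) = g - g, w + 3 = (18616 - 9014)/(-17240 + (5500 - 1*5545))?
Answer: 739389167/17285 ≈ 42776.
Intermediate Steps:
w = -61457/17285 (w = -3 + (18616 - 9014)/(-17240 + (5500 - 1*5545)) = -3 + 9602/(-17240 + (5500 - 5545)) = -3 + 9602/(-17240 - 45) = -3 + 9602/(-17285) = -3 + 9602*(-1/17285) = -3 - 9602/17285 = -61457/17285 ≈ -3.5555)
Q(g) = 0
-(24357 - 12326)*(w + Q(117)) = -(24357 - 12326)*(-61457/17285 + 0) = -12031*(-61457)/17285 = -1*(-739389167/17285) = 739389167/17285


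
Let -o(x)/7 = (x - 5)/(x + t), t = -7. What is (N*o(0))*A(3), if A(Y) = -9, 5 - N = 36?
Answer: -1395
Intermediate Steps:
N = -31 (N = 5 - 1*36 = 5 - 36 = -31)
o(x) = -7*(-5 + x)/(-7 + x) (o(x) = -7*(x - 5)/(x - 7) = -7*(-5 + x)/(-7 + x))
(N*o(0))*A(3) = -217*(5 - 1*0)/(-7 + 0)*(-9) = -217*(5 + 0)/(-7)*(-9) = -217*(-1)*5/7*(-9) = -31*(-5)*(-9) = 155*(-9) = -1395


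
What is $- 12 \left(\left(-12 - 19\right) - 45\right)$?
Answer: $912$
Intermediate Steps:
$- 12 \left(\left(-12 - 19\right) - 45\right) = - 12 \left(-31 - 45\right) = \left(-12\right) \left(-76\right) = 912$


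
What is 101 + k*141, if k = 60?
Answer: 8561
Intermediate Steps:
101 + k*141 = 101 + 60*141 = 101 + 8460 = 8561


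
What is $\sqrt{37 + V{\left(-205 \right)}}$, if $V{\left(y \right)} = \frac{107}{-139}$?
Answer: $\frac{2 \sqrt{175001}}{139} \approx 6.0192$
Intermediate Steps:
$V{\left(y \right)} = - \frac{107}{139}$ ($V{\left(y \right)} = 107 \left(- \frac{1}{139}\right) = - \frac{107}{139}$)
$\sqrt{37 + V{\left(-205 \right)}} = \sqrt{37 - \frac{107}{139}} = \sqrt{\frac{5036}{139}} = \frac{2 \sqrt{175001}}{139}$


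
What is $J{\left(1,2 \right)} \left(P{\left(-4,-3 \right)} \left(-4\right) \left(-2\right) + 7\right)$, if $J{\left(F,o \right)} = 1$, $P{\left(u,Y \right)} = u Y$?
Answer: $103$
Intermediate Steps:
$P{\left(u,Y \right)} = Y u$
$J{\left(1,2 \right)} \left(P{\left(-4,-3 \right)} \left(-4\right) \left(-2\right) + 7\right) = 1 \left(\left(-3\right) \left(-4\right) \left(-4\right) \left(-2\right) + 7\right) = 1 \left(12 \left(-4\right) \left(-2\right) + 7\right) = 1 \left(\left(-48\right) \left(-2\right) + 7\right) = 1 \left(96 + 7\right) = 1 \cdot 103 = 103$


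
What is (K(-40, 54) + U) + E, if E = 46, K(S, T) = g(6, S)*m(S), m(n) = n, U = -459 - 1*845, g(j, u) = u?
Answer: 342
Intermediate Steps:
U = -1304 (U = -459 - 845 = -1304)
K(S, T) = S**2 (K(S, T) = S*S = S**2)
(K(-40, 54) + U) + E = ((-40)**2 - 1304) + 46 = (1600 - 1304) + 46 = 296 + 46 = 342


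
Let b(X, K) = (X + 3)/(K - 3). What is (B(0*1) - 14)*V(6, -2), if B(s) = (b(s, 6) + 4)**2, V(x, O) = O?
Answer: -22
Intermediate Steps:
b(X, K) = (3 + X)/(-3 + K)
B(s) = (5 + s/3)**2 (B(s) = ((3 + s)/(-3 + 6) + 4)**2 = ((3 + s)/3 + 4)**2 = ((1 + s/3) + 4)**2 = (5 + s/3)**2)
(B(0*1) - 14)*V(6, -2) = ((15 + 0*1)**2/9 - 14)*(-2) = ((15 + 0)**2/9 - 14)*(-2) = ((1/9)*15**2 - 14)*(-2) = ((1/9)*225 - 14)*(-2) = (25 - 14)*(-2) = 11*(-2) = -22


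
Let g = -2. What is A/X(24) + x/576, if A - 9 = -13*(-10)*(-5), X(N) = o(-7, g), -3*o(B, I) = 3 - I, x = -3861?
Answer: 120927/320 ≈ 377.90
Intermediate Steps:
o(B, I) = -1 + I/3 (o(B, I) = -(3 - I)/3 = -1 + I/3)
X(N) = -5/3 (X(N) = -1 + (1/3)*(-2) = -1 - 2/3 = -5/3)
A = -641 (A = 9 - 13*(-10)*(-5) = 9 + 130*(-5) = 9 - 650 = -641)
A/X(24) + x/576 = -641/(-5/3) - 3861/576 = -641*(-3/5) - 3861*1/576 = 1923/5 - 429/64 = 120927/320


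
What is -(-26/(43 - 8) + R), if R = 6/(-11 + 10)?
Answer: 236/35 ≈ 6.7429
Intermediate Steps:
R = -6 (R = 6/(-1) = 6*(-1) = -6)
-(-26/(43 - 8) + R) = -(-26/(43 - 8) - 6) = -(-26/35 - 6) = -1*(-236/35) = 236/35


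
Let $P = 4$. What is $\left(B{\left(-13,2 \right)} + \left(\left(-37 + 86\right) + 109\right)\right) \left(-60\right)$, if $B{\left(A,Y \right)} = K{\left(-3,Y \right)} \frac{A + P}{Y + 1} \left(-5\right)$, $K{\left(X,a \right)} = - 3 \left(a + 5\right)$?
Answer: $9420$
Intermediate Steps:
$K{\left(X,a \right)} = -15 - 3 a$ ($K{\left(X,a \right)} = - 3 \left(5 + a\right) = -15 - 3 a$)
$B{\left(A,Y \right)} = - \frac{5 \left(-15 - 3 Y\right) \left(4 + A\right)}{1 + Y}$ ($B{\left(A,Y \right)} = \left(-15 - 3 Y\right) \frac{A + 4}{Y + 1} \left(-5\right) = \left(-15 - 3 Y\right) \frac{4 + A}{1 + Y} \left(-5\right) = \frac{\left(-15 - 3 Y\right) \left(4 + A\right)}{1 + Y} \left(-5\right) = - \frac{5 \left(-15 - 3 Y\right) \left(4 + A\right)}{1 + Y}$)
$\left(B{\left(-13,2 \right)} + \left(\left(-37 + 86\right) + 109\right)\right) \left(-60\right) = \left(\frac{15 \left(4 - 13\right) \left(5 + 2\right)}{1 + 2} + \left(\left(-37 + 86\right) + 109\right)\right) \left(-60\right) = \left(15 \cdot \frac{1}{3} \left(-9\right) 7 + \left(49 + 109\right)\right) \left(-60\right) = \left(15 \cdot \frac{1}{3} \left(-9\right) 7 + 158\right) \left(-60\right) = \left(-315 + 158\right) \left(-60\right) = \left(-157\right) \left(-60\right) = 9420$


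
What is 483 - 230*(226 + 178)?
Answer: -92437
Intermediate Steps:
483 - 230*(226 + 178) = 483 - 230*404 = 483 - 92920 = -92437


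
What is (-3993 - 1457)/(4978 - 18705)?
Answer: 5450/13727 ≈ 0.39703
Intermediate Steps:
(-3993 - 1457)/(4978 - 18705) = -5450/(-13727) = -5450*(-1/13727) = 5450/13727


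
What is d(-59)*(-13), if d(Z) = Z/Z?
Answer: -13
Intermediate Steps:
d(Z) = 1
d(-59)*(-13) = 1*(-13) = -13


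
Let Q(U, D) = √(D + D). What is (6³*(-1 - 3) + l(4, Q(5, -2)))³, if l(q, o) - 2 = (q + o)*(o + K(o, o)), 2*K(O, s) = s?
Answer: -653597056 + 27121536*I ≈ -6.536e+8 + 2.7122e+7*I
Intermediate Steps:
K(O, s) = s/2
Q(U, D) = √2*√D (Q(U, D) = √(2*D) = √2*√D)
l(q, o) = 2 + 3*o*(o + q)/2 (l(q, o) = 2 + (q + o)*(o + o/2) = 2 + (o + q)*(3*o/2) = 2 + 3*o*(o + q)/2)
(6³*(-1 - 3) + l(4, Q(5, -2)))³ = (6³*(-1 - 3) + (2 + 3*(√2*√(-2))²/2 + (3/2)*(√2*√(-2))*4))³ = (216*(-4) + (2 + 3*(√2*(I*√2))²/2 + (3/2)*(√2*(I*√2))*4))³ = (-864 + (2 + 3*(2*I)²/2 + (3/2)*(2*I)*4))³ = (-864 + (2 + (3/2)*(-4) + 12*I))³ = (-864 + (2 - 6 + 12*I))³ = (-864 + (-4 + 12*I))³ = (-868 + 12*I)³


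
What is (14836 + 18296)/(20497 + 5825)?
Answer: 5522/4387 ≈ 1.2587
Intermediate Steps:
(14836 + 18296)/(20497 + 5825) = 33132/26322 = 33132*(1/26322) = 5522/4387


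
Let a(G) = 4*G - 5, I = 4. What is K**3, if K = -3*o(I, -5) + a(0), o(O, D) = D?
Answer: 1000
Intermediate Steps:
a(G) = -5 + 4*G
K = 10 (K = -3*(-5) + (-5 + 4*0) = 15 + (-5 + 0) = 15 - 5 = 10)
K**3 = 10**3 = 1000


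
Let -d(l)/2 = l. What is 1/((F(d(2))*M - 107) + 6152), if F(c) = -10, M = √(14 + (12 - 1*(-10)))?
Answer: 1/5985 ≈ 0.00016708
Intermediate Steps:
d(l) = -2*l
M = 6 (M = √(14 + (12 + 10)) = √(14 + 22) = √36 = 6)
1/((F(d(2))*M - 107) + 6152) = 1/((-10*6 - 107) + 6152) = 1/((-60 - 107) + 6152) = 1/(-167 + 6152) = 1/5985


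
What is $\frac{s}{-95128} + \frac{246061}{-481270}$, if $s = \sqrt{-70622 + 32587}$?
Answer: $- \frac{246061}{481270} - \frac{i \sqrt{38035}}{95128} \approx -0.51127 - 0.0020501 i$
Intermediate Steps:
$s = i \sqrt{38035}$ ($s = \sqrt{-38035} = i \sqrt{38035} \approx 195.03 i$)
$\frac{s}{-95128} + \frac{246061}{-481270} = \frac{i \sqrt{38035}}{-95128} + \frac{246061}{-481270} = i \sqrt{38035} \left(- \frac{1}{95128}\right) + 246061 \left(- \frac{1}{481270}\right) = - \frac{i \sqrt{38035}}{95128} - \frac{246061}{481270} = - \frac{246061}{481270} - \frac{i \sqrt{38035}}{95128}$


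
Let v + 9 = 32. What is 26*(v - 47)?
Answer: -624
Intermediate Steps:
v = 23 (v = -9 + 32 = 23)
26*(v - 47) = 26*(23 - 47) = 26*(-24) = -624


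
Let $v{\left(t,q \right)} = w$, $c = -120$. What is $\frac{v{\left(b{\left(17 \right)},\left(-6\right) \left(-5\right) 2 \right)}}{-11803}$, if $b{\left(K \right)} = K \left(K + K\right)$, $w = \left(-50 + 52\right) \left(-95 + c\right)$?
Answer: $\frac{430}{11803} \approx 0.036431$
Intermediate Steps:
$w = -430$ ($w = \left(-50 + 52\right) \left(-95 - 120\right) = 2 \left(-215\right) = -430$)
$b{\left(K \right)} = 2 K^{2}$ ($b{\left(K \right)} = K 2 K = 2 K^{2}$)
$v{\left(t,q \right)} = -430$
$\frac{v{\left(b{\left(17 \right)},\left(-6\right) \left(-5\right) 2 \right)}}{-11803} = - \frac{430}{-11803} = \left(-430\right) \left(- \frac{1}{11803}\right) = \frac{430}{11803}$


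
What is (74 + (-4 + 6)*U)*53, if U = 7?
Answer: 4664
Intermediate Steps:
(74 + (-4 + 6)*U)*53 = (74 + (-4 + 6)*7)*53 = (74 + 2*7)*53 = (74 + 14)*53 = 88*53 = 4664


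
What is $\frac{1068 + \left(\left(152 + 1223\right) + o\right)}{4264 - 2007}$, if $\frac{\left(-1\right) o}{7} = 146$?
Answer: $\frac{1421}{2257} \approx 0.6296$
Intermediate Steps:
$o = -1022$ ($o = \left(-7\right) 146 = -1022$)
$\frac{1068 + \left(\left(152 + 1223\right) + o\right)}{4264 - 2007} = \frac{1068 + \left(\left(152 + 1223\right) - 1022\right)}{4264 - 2007} = \frac{1068 + \left(1375 - 1022\right)}{2257} = \left(1068 + 353\right) \frac{1}{2257} = 1421 \cdot \frac{1}{2257} = \frac{1421}{2257}$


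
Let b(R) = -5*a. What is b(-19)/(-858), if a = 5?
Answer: 25/858 ≈ 0.029138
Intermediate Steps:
b(R) = -25 (b(R) = -5*5 = -25)
b(-19)/(-858) = -25/(-858) = -25*(-1/858) = 25/858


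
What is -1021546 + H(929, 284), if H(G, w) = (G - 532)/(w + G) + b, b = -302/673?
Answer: -833938154699/816349 ≈ -1.0215e+6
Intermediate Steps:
b = -302/673 (b = -302*1/673 = -302/673 ≈ -0.44874)
H(G, w) = -302/673 + (-532 + G)/(G + w) (H(G, w) = (G - 532)/(w + G) - 302/673 = (-532 + G)/(G + w) - 302/673 = -302/673 + (-532 + G)/(G + w))
-1021546 + H(929, 284) = -1021546 + (-358036 - 302*284 + 371*929)/(673*(929 + 284)) = -1021546 + (1/673)*(-358036 - 85768 + 344659)/1213 = -1021546 + (1/673)*(1/1213)*(-99145) = -1021546 - 99145/816349 = -833938154699/816349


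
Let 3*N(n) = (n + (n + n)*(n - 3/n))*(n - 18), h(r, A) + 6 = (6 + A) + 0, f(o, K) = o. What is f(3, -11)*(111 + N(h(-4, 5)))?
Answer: -304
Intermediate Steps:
h(r, A) = A (h(r, A) = -6 + ((6 + A) + 0) = -6 + (6 + A) = A)
N(n) = (-18 + n)*(n + 2*n*(n - 3/n))/3 (N(n) = ((n + (n + n)*(n - 3/n))*(n - 18))/3 = ((n + (2*n)*(n - 3/n))*(-18 + n))/3 = ((n + 2*n*(n - 3/n))*(-18 + n))/3 = ((-18 + n)*(n + 2*n*(n - 3/n)))/3 = (-18 + n)*(n + 2*n*(n - 3/n))/3)
f(3, -11)*(111 + N(h(-4, 5))) = 3*(111 + (36 - 8*5 - 35/3*5² + (⅔)*5³)) = 3*(111 + (36 - 40 - 35/3*25 + (⅔)*125)) = 3*(111 + (36 - 40 - 875/3 + 250/3)) = 3*(111 - 637/3) = 3*(-304/3) = -304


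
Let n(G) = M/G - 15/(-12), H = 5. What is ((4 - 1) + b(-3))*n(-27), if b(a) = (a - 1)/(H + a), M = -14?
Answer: 191/108 ≈ 1.7685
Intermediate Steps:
b(a) = (-1 + a)/(5 + a) (b(a) = (a - 1)/(5 + a) = (-1 + a)/(5 + a))
n(G) = 5/4 - 14/G (n(G) = -14/G - 15/(-12) = -14/G - 15*(-1/12) = -14/G + 5/4 = 5/4 - 14/G)
((4 - 1) + b(-3))*n(-27) = ((4 - 1) + (-1 - 3)/(5 - 3))*(5/4 - 14/(-27)) = (3 - 4/2)*(5/4 - 14*(-1/27)) = (3 + (½)*(-4))*(5/4 + 14/27) = (3 - 2)*(191/108) = 1*(191/108) = 191/108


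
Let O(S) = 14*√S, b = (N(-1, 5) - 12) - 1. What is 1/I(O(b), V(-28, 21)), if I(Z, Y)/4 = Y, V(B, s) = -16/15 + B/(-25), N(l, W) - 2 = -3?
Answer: 75/16 ≈ 4.6875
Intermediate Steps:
N(l, W) = -1 (N(l, W) = 2 - 3 = -1)
V(B, s) = -16/15 - B/25 (V(B, s) = -16*1/15 + B*(-1/25) = -16/15 - B/25)
b = -14 (b = (-1 - 12) - 1 = -13 - 1 = -14)
I(Z, Y) = 4*Y
1/I(O(b), V(-28, 21)) = 1/(4*(-16/15 - 1/25*(-28))) = 1/(4*(-16/15 + 28/25)) = 1/(4*(4/75)) = 1/(16/75) = 75/16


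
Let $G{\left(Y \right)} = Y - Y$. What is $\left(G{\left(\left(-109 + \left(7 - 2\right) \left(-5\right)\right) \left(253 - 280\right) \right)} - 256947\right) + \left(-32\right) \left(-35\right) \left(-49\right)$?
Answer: $-311827$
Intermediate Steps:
$G{\left(Y \right)} = 0$
$\left(G{\left(\left(-109 + \left(7 - 2\right) \left(-5\right)\right) \left(253 - 280\right) \right)} - 256947\right) + \left(-32\right) \left(-35\right) \left(-49\right) = \left(0 - 256947\right) + \left(-32\right) \left(-35\right) \left(-49\right) = -256947 + 1120 \left(-49\right) = -256947 - 54880 = -311827$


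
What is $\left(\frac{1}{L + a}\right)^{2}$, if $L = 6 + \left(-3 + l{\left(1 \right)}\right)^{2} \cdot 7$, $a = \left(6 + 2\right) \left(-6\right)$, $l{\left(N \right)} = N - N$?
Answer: $\frac{1}{441} \approx 0.0022676$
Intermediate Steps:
$l{\left(N \right)} = 0$
$a = -48$ ($a = 8 \left(-6\right) = -48$)
$L = 69$ ($L = 6 + \left(-3 + 0\right)^{2} \cdot 7 = 6 + \left(-3\right)^{2} \cdot 7 = 6 + 9 \cdot 7 = 6 + 63 = 69$)
$\left(\frac{1}{L + a}\right)^{2} = \left(\frac{1}{69 - 48}\right)^{2} = \left(\frac{1}{21}\right)^{2} = \frac{1}{441}$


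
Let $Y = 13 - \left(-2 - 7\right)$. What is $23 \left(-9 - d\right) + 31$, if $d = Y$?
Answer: $-682$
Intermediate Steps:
$Y = 22$ ($Y = 13 - \left(-2 - 7\right) = 13 - -9 = 13 + 9 = 22$)
$d = 22$
$23 \left(-9 - d\right) + 31 = 23 \left(-9 - 22\right) + 31 = 23 \left(-31\right) + 31 = -713 + 31 = -682$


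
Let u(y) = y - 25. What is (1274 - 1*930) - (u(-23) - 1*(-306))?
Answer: 86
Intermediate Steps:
u(y) = -25 + y
(1274 - 1*930) - (u(-23) - 1*(-306)) = (1274 - 1*930) - ((-25 - 23) - 1*(-306)) = (1274 - 930) - (-48 + 306) = 344 - 1*258 = 344 - 258 = 86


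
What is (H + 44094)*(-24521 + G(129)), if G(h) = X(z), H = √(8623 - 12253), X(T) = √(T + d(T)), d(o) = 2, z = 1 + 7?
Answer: -(24521 - √10)*(44094 + 11*I*√30) ≈ -1.0811e+9 - 1.4772e+6*I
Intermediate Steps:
z = 8
X(T) = √(2 + T) (X(T) = √(T + 2) = √(2 + T))
H = 11*I*√30 (H = √(-3630) = 11*I*√30 ≈ 60.25*I)
G(h) = √10 (G(h) = √(2 + 8) = √10)
(H + 44094)*(-24521 + G(129)) = (11*I*√30 + 44094)*(-24521 + √10) = (44094 + 11*I*√30)*(-24521 + √10) = (-24521 + √10)*(44094 + 11*I*√30)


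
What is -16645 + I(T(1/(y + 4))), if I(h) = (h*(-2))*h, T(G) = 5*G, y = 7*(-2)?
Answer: -33291/2 ≈ -16646.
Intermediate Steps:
y = -14
I(h) = -2*h² (I(h) = (-2*h)*h = -2*h²)
-16645 + I(T(1/(y + 4))) = -16645 - 2*25/(-14 + 4)² = -16645 - 2*(5/(-10))² = -16645 - 2*(5*(-⅒))² = -16645 - 2*(-½)² = -16645 - 2*¼ = -16645 - ½ = -33291/2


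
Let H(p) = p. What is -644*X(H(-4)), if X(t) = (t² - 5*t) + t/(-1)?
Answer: -25760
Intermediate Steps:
X(t) = t² - 6*t (X(t) = (t² - 5*t) + t*(-1) = (t² - 5*t) - t = t² - 6*t)
-644*X(H(-4)) = -644*(-4*(-6 - 4)) = -644*(-4*(-10)) = -644*40 = -161*160 = -25760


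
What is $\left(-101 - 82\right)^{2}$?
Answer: $33489$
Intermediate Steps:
$\left(-101 - 82\right)^{2} = \left(-183\right)^{2} = 33489$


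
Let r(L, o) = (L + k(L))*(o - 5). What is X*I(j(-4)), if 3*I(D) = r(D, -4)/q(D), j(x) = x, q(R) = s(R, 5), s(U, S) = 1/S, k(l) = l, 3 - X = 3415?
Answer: -409440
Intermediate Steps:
X = -3412 (X = 3 - 1*3415 = 3 - 3415 = -3412)
q(R) = 1/5
r(L, o) = 2*L*(-5 + o) (r(L, o) = (L + L)*(o - 5) = (2*L)*(-5 + o) = 2*L*(-5 + o))
I(D) = -30*D (I(D) = ((2*D*(-5 - 4))/(1/5))/3 = ((2*D*(-9))*5)/3 = (-18*D*5)/3 = (-90*D)/3 = -30*D)
X*I(j(-4)) = -(-102360)*(-4) = -3412*120 = -409440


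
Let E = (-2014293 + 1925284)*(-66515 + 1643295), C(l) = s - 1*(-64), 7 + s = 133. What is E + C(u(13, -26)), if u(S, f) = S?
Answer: -140347610830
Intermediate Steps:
s = 126 (s = -7 + 133 = 126)
C(l) = 190 (C(l) = 126 - 1*(-64) = 126 + 64 = 190)
E = -140347611020 (E = -89009*1576780 = -140347611020)
E + C(u(13, -26)) = -140347611020 + 190 = -140347610830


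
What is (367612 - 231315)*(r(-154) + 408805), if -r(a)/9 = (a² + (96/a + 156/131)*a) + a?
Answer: 3526942340033/131 ≈ 2.6923e+10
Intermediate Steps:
r(a) = -9*a - 9*a² - 9*a*(156/131 + 96/a) (r(a) = -9*((a² + (96/a + 156/131)*a) + a) = -9*((a² + (156/131 + 96/a)*a) + a) = -9*((a² + a*(156/131 + 96/a)) + a) = -9*(a + a² + a*(156/131 + 96/a)) = -9*a - 9*a² - 9*a*(156/131 + 96/a))
(367612 - 231315)*(r(-154) + 408805) = (367612 - 231315)*((-864 - 9*(-154)² - 2583/131*(-154)) + 408805) = 136297*((-864 - 9*23716 + 397782/131) + 408805) = 136297*((-864 - 213444 + 397782/131) + 408805) = 136297*(-27676566/131 + 408805) = 136297*(25876889/131) = 3526942340033/131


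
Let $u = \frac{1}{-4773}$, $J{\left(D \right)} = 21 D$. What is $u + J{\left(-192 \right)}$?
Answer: $- \frac{19244737}{4773} \approx -4032.0$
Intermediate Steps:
$u = - \frac{1}{4773} \approx -0.00020951$
$u + J{\left(-192 \right)} = - \frac{1}{4773} + 21 \left(-192\right) = - \frac{1}{4773} - 4032 = - \frac{19244737}{4773}$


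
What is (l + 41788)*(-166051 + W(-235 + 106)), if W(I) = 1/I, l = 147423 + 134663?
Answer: -2312522975640/43 ≈ -5.3780e+10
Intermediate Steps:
l = 282086
(l + 41788)*(-166051 + W(-235 + 106)) = (282086 + 41788)*(-166051 + 1/(-235 + 106)) = 323874*(-166051 + 1/(-129)) = 323874*(-166051 - 1/129) = 323874*(-21420580/129) = -2312522975640/43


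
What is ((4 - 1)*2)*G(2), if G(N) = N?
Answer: 12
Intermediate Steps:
((4 - 1)*2)*G(2) = ((4 - 1)*2)*2 = (3*2)*2 = 6*2 = 12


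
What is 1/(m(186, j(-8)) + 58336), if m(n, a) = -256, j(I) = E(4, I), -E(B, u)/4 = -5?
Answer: 1/58080 ≈ 1.7218e-5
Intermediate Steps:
E(B, u) = 20 (E(B, u) = -4*(-5) = 20)
j(I) = 20
1/(m(186, j(-8)) + 58336) = 1/(-256 + 58336) = 1/58080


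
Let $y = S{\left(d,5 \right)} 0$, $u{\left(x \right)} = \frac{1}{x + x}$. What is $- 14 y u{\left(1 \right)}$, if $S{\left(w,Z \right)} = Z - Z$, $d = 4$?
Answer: $0$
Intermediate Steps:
$S{\left(w,Z \right)} = 0$
$u{\left(x \right)} = \frac{1}{2 x}$
$y = 0$ ($y = 0 \cdot 0 = 0$)
$- 14 y u{\left(1 \right)} = \left(-14\right) 0 \frac{1}{2 \cdot 1} = 0 \cdot \frac{1}{2} \cdot 1 = 0 \cdot \frac{1}{2} = 0$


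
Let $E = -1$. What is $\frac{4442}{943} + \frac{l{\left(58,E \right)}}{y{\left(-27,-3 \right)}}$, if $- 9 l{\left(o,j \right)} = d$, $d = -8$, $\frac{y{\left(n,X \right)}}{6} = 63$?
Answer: $\frac{7559614}{1604043} \approx 4.7129$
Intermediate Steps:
$y{\left(n,X \right)} = 378$ ($y{\left(n,X \right)} = 6 \cdot 63 = 378$)
$l{\left(o,j \right)} = \frac{8}{9}$ ($l{\left(o,j \right)} = \left(- \frac{1}{9}\right) \left(-8\right) = \frac{8}{9}$)
$\frac{4442}{943} + \frac{l{\left(58,E \right)}}{y{\left(-27,-3 \right)}} = \frac{4442}{943} + \frac{8}{9 \cdot 378} = 4442 \cdot \frac{1}{943} + \frac{8}{9} \cdot \frac{1}{378} = \frac{4442}{943} + \frac{4}{1701} = \frac{7559614}{1604043}$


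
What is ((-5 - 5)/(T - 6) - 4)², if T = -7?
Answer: 1764/169 ≈ 10.438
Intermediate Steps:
((-5 - 5)/(T - 6) - 4)² = ((-5 - 5)/(-7 - 6) - 4)² = (-10/(-13) - 4)² = (-10*(-1/13) - 4)² = (10/13 - 4)² = (-42/13)² = 1764/169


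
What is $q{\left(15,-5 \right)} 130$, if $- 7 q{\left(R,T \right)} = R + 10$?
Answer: $- \frac{3250}{7} \approx -464.29$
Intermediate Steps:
$q{\left(R,T \right)} = - \frac{10}{7} - \frac{R}{7}$ ($q{\left(R,T \right)} = - \frac{R + 10}{7} = - \frac{10 + R}{7} = - \frac{10}{7} - \frac{R}{7}$)
$q{\left(15,-5 \right)} 130 = \left(- \frac{10}{7} - \frac{15}{7}\right) 130 = \left(- \frac{25}{7}\right) 130 = - \frac{3250}{7}$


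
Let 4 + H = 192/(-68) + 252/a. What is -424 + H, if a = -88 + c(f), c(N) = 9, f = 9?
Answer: -582880/1343 ≈ -434.01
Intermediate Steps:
a = -79 (a = -88 + 9 = -79)
H = -13448/1343 (H = -4 + (192/(-68) + 252/(-79)) = -4 + (192*(-1/68) + 252*(-1/79)) = -4 + (-48/17 - 252/79) = -4 - 8076/1343 = -13448/1343 ≈ -10.013)
-424 + H = -424 - 13448/1343 = -582880/1343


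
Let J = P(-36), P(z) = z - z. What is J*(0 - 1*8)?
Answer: 0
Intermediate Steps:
P(z) = 0
J = 0
J*(0 - 1*8) = 0*(0 - 1*8) = 0*(0 - 8) = 0*(-8) = 0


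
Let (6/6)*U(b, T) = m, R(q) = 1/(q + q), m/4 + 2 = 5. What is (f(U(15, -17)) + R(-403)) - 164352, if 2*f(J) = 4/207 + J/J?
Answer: -13710365779/83421 ≈ -1.6435e+5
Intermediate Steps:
m = 12 (m = -8 + 4*5 = -8 + 20 = 12)
R(q) = 1/(2*q)
U(b, T) = 12
f(J) = 211/414 (f(J) = (4/207 + J/J)/2 = (4*(1/207) + 1)/2 = (4/207 + 1)/2 = (1/2)*(211/207) = 211/414)
(f(U(15, -17)) + R(-403)) - 164352 = (211/414 + (1/2)/(-403)) - 164352 = (211/414 + (1/2)*(-1/403)) - 164352 = (211/414 - 1/806) - 164352 = 42413/83421 - 164352 = -13710365779/83421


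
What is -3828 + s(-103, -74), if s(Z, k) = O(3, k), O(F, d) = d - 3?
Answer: -3905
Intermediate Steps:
O(F, d) = -3 + d
s(Z, k) = -3 + k
-3828 + s(-103, -74) = -3828 + (-3 - 74) = -3828 - 77 = -3905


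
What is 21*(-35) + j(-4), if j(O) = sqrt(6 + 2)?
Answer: -735 + 2*sqrt(2) ≈ -732.17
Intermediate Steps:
j(O) = 2*sqrt(2) (j(O) = sqrt(8) = 2*sqrt(2))
21*(-35) + j(-4) = 21*(-35) + 2*sqrt(2) = -735 + 2*sqrt(2)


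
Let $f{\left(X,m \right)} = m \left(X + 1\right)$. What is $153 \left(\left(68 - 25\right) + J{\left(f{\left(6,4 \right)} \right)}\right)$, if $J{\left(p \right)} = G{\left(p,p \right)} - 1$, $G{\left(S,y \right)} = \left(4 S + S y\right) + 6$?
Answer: $144432$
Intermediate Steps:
$f{\left(X,m \right)} = m \left(1 + X\right)$
$G{\left(S,y \right)} = 6 + 4 S + S y$
$J{\left(p \right)} = 5 + p^{2} + 4 p$ ($J{\left(p \right)} = \left(6 + 4 p + p p\right) - 1 = \left(6 + 4 p + p^{2}\right) - 1 = \left(6 + p^{2} + 4 p\right) - 1 = 5 + p^{2} + 4 p$)
$153 \left(\left(68 - 25\right) + J{\left(f{\left(6,4 \right)} \right)}\right) = 153 \left(\left(68 - 25\right) + \left(5 + \left(4 \left(1 + 6\right)\right)^{2} + 4 \cdot 4 \left(1 + 6\right)\right)\right) = 153 \left(\left(68 - 25\right) + \left(5 + \left(4 \cdot 7\right)^{2} + 4 \cdot 4 \cdot 7\right)\right) = 153 \left(43 + \left(5 + 28^{2} + 4 \cdot 28\right)\right) = 153 \left(43 + \left(5 + 784 + 112\right)\right) = 153 \left(43 + 901\right) = 153 \cdot 944 = 144432$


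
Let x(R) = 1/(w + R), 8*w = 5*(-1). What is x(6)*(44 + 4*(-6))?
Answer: 160/43 ≈ 3.7209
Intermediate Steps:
w = -5/8 (w = (5*(-1))/8 = (1/8)*(-5) = -5/8 ≈ -0.62500)
x(R) = 1/(-5/8 + R)
x(6)*(44 + 4*(-6)) = (8/(-5 + 8*6))*(44 + 4*(-6)) = (8/(-5 + 48))*(44 - 24) = (8/43)*20 = 160/43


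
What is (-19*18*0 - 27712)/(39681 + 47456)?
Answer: -27712/87137 ≈ -0.31803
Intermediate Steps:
(-19*18*0 - 27712)/(39681 + 47456) = (-342*0 - 27712)/87137 = (0 - 27712)*(1/87137) = -27712*1/87137 = -27712/87137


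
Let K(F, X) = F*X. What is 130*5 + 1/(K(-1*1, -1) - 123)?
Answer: 79299/122 ≈ 649.99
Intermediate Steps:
130*5 + 1/(K(-1*1, -1) - 123) = 130*5 + 1/(-1*1*(-1) - 123) = 650 + 1/(-1*(-1) - 123) = 650 + 1/(1 - 123) = 650 + 1/(-122) = 650 - 1/122 = 79299/122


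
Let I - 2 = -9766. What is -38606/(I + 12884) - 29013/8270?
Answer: -20489609/1290120 ≈ -15.882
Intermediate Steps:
I = -9764 (I = 2 - 9766 = -9764)
-38606/(I + 12884) - 29013/8270 = -38606/(-9764 + 12884) - 29013/8270 = -38606/3120 - 29013*1/8270 = -38606*1/3120 - 29013/8270 = -19303/1560 - 29013/8270 = -20489609/1290120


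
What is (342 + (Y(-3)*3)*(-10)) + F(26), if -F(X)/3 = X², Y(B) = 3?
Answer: -1776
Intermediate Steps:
F(X) = -3*X²
(342 + (Y(-3)*3)*(-10)) + F(26) = (342 + (3*3)*(-10)) - 3*26² = (342 + 9*(-10)) - 3*676 = (342 - 90) - 2028 = 252 - 2028 = -1776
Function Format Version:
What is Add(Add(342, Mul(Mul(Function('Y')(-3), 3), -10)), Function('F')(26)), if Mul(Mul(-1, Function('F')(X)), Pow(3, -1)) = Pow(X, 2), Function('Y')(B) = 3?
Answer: -1776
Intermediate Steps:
Function('F')(X) = Mul(-3, Pow(X, 2))
Add(Add(342, Mul(Mul(Function('Y')(-3), 3), -10)), Function('F')(26)) = Add(Add(342, Mul(Mul(3, 3), -10)), Mul(-3, Pow(26, 2))) = Add(Add(342, Mul(9, -10)), Mul(-3, 676)) = Add(Add(342, -90), -2028) = Add(252, -2028) = -1776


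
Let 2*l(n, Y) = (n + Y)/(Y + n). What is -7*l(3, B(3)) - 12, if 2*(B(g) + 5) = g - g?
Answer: -31/2 ≈ -15.500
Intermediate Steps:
B(g) = -5 (B(g) = -5 + (g - g)/2 = -5 + (1/2)*0 = -5 + 0 = -5)
l(n, Y) = 1/2 (l(n, Y) = ((n + Y)/(Y + n))/2 = ((Y + n)/(Y + n))/2 = (1/2)*1 = 1/2)
-7*l(3, B(3)) - 12 = -7*1/2 - 12 = -7/2 - 12 = -31/2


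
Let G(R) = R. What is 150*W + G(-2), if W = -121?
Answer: -18152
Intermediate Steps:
150*W + G(-2) = 150*(-121) - 2 = -18150 - 2 = -18152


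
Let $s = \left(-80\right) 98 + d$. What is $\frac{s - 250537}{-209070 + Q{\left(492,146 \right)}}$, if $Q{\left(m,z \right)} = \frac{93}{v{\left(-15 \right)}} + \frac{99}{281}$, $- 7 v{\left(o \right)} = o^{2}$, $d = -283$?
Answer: $\frac{2725629750}{2203101901} \approx 1.2372$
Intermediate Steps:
$s = -8123$ ($s = \left(-80\right) 98 - 283 = -7840 - 283 = -8123$)
$v{\left(o \right)} = - \frac{o^{2}}{7}$
$Q{\left(m,z \right)} = - \frac{53552}{21075}$ ($Q{\left(m,z \right)} = \frac{93}{\left(- \frac{1}{7}\right) \left(-15\right)^{2}} + \frac{99}{281} = \frac{93}{\left(- \frac{1}{7}\right) 225} + 99 \cdot \frac{1}{281} = \frac{93}{- \frac{225}{7}} + \frac{99}{281} = 93 \left(- \frac{7}{225}\right) + \frac{99}{281} = - \frac{217}{75} + \frac{99}{281} = - \frac{53552}{21075}$)
$\frac{s - 250537}{-209070 + Q{\left(492,146 \right)}} = \frac{-8123 - 250537}{-209070 - \frac{53552}{21075}} = - \frac{258660}{- \frac{4406203802}{21075}} = \left(-258660\right) \left(- \frac{21075}{4406203802}\right) = \frac{2725629750}{2203101901}$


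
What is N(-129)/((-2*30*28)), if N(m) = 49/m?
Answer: 7/30960 ≈ 0.00022610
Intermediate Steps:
N(-129)/((-2*30*28)) = (49/(-129))/((-2*30*28)) = (49*(-1/129))/((-60*28)) = -49/129/(-1680) = -49/129*(-1/1680) = 7/30960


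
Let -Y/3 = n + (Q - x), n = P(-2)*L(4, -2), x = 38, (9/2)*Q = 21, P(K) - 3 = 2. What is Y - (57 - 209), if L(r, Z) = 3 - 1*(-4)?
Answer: 147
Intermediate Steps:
P(K) = 5 (P(K) = 3 + 2 = 5)
L(r, Z) = 7 (L(r, Z) = 3 + 4 = 7)
Q = 14/3 (Q = (2/9)*21 = 14/3 ≈ 4.6667)
n = 35 (n = 5*7 = 35)
Y = -5 (Y = -3*(35 + (14/3 - 1*38)) = -3*(35 + (14/3 - 38)) = -3*(35 - 100/3) = -3*5/3 = -5)
Y - (57 - 209) = -5 - (57 - 209) = -5 - 1*(-152) = -5 + 152 = 147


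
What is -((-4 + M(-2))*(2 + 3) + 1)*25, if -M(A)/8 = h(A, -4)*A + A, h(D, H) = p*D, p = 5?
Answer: 18475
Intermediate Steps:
h(D, H) = 5*D
M(A) = -40*A² - 8*A (M(A) = -8*((5*A)*A + A) = -8*(5*A² + A) = -8*(A + 5*A²) = -40*A² - 8*A)
-((-4 + M(-2))*(2 + 3) + 1)*25 = -((-4 - 8*(-2)*(1 + 5*(-2)))*(2 + 3) + 1)*25 = -((-4 - 8*(-2)*(1 - 10))*5 + 1)*25 = -((-4 - 8*(-2)*(-9))*5 + 1)*25 = -((-4 - 144)*5 + 1)*25 = -(-148*5 + 1)*25 = -(-740 + 1)*25 = -(-739)*25 = -1*(-18475) = 18475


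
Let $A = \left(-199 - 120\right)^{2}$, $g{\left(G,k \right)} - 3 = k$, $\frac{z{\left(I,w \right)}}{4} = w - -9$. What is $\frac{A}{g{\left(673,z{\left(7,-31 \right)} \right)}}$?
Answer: $- \frac{101761}{85} \approx -1197.2$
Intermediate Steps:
$z{\left(I,w \right)} = 36 + 4 w$ ($z{\left(I,w \right)} = 4 \left(w - -9\right) = 4 \left(w + 9\right) = 4 \left(9 + w\right) = 36 + 4 w$)
$g{\left(G,k \right)} = 3 + k$
$A = 101761$ ($A = \left(-319\right)^{2} = 101761$)
$\frac{A}{g{\left(673,z{\left(7,-31 \right)} \right)}} = \frac{101761}{3 + \left(36 + 4 \left(-31\right)\right)} = \frac{101761}{3 + \left(36 - 124\right)} = \frac{101761}{3 - 88} = \frac{101761}{-85} = 101761 \left(- \frac{1}{85}\right) = - \frac{101761}{85}$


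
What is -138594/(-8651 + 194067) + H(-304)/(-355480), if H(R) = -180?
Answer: -615425253/823895996 ≈ -0.74697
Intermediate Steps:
-138594/(-8651 + 194067) + H(-304)/(-355480) = -138594/(-8651 + 194067) - 180/(-355480) = -138594/185416 - 180*(-1/355480) = -138594*1/185416 + 9/17774 = -69297/92708 + 9/17774 = -615425253/823895996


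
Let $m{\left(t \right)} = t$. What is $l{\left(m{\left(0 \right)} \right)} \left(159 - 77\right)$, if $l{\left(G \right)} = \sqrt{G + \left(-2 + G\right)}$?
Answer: $82 i \sqrt{2} \approx 115.97 i$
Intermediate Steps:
$l{\left(G \right)} = \sqrt{-2 + 2 G}$
$l{\left(m{\left(0 \right)} \right)} \left(159 - 77\right) = \sqrt{-2 + 2 \cdot 0} \left(159 - 77\right) = \sqrt{-2 + 0} \cdot 82 = \sqrt{-2} \cdot 82 = i \sqrt{2} \cdot 82 = 82 i \sqrt{2}$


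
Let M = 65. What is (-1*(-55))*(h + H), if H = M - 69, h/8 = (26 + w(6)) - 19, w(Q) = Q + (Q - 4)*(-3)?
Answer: 2860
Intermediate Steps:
w(Q) = 12 - 2*Q (w(Q) = Q + (-4 + Q)*(-3) = Q + (12 - 3*Q) = 12 - 2*Q)
h = 56 (h = 8*((26 + (12 - 2*6)) - 19) = 8*((26 + (12 - 12)) - 19) = 8*((26 + 0) - 19) = 8*(26 - 19) = 8*7 = 56)
H = -4 (H = 65 - 69 = -4)
(-1*(-55))*(h + H) = (-1*(-55))*(56 - 4) = 55*52 = 2860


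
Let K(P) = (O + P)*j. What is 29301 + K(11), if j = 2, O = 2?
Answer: 29327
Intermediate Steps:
K(P) = 4 + 2*P (K(P) = (2 + P)*2 = 4 + 2*P)
29301 + K(11) = 29301 + (4 + 2*11) = 29301 + (4 + 22) = 29301 + 26 = 29327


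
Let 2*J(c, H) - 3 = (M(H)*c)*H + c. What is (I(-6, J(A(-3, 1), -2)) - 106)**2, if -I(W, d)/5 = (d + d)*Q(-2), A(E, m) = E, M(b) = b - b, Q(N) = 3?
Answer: 11236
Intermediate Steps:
M(b) = 0
J(c, H) = 3/2 + c/2 (J(c, H) = 3/2 + ((0*c)*H + c)/2 = 3/2 + (0*H + c)/2 = 3/2 + (0 + c)/2 = 3/2 + c/2)
I(W, d) = -30*d (I(W, d) = -5*(d + d)*3 = -5*2*d*3 = -30*d)
(I(-6, J(A(-3, 1), -2)) - 106)**2 = (-30*(3/2 + (1/2)*(-3)) - 106)**2 = (-30*(3/2 - 3/2) - 106)**2 = (-30*0 - 106)**2 = (0 - 106)**2 = (-106)**2 = 11236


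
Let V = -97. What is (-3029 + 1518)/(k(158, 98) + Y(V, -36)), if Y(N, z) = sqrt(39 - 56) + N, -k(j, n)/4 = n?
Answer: 738879/239138 + 1511*I*sqrt(17)/239138 ≈ 3.0898 + 0.026052*I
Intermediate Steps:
k(j, n) = -4*n
Y(N, z) = N + I*sqrt(17) (Y(N, z) = sqrt(-17) + N = I*sqrt(17) + N = N + I*sqrt(17))
(-3029 + 1518)/(k(158, 98) + Y(V, -36)) = (-3029 + 1518)/(-4*98 + (-97 + I*sqrt(17))) = -1511/(-392 + (-97 + I*sqrt(17))) = -1511/(-489 + I*sqrt(17))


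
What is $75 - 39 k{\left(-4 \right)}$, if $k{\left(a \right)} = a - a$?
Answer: $75$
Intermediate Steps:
$k{\left(a \right)} = 0$
$75 - 39 k{\left(-4 \right)} = 75 - 0 = 75 + 0 = 75$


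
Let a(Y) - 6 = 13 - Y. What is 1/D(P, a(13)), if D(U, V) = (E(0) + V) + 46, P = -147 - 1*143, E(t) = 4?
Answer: 1/56 ≈ 0.017857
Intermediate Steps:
a(Y) = 19 - Y (a(Y) = 6 + (13 - Y) = 19 - Y)
P = -290 (P = -147 - 143 = -290)
D(U, V) = 50 + V (D(U, V) = (4 + V) + 46 = 50 + V)
1/D(P, a(13)) = 1/(50 + (19 - 1*13)) = 1/(50 + (19 - 13)) = 1/(50 + 6) = 1/56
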